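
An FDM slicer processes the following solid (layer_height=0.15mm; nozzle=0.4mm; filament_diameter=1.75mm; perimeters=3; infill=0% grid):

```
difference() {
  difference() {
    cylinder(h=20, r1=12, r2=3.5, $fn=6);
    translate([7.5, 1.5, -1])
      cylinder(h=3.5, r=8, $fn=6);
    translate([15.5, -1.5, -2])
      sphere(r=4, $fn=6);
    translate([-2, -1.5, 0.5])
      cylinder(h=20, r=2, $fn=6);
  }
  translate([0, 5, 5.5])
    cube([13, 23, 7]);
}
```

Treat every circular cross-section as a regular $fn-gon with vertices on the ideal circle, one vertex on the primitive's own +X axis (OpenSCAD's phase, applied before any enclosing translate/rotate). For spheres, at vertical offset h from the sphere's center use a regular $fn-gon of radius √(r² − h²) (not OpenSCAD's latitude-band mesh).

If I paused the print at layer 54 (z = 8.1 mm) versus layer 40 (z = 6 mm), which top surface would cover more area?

layer 40 (z = 6 mm)

Layer 54 (z = 8.1): the cone contributes a regular 6-gon of circumradius 8.558 (interpolated between r1=12 and r2=3.5 at t=0.405) (area = (6/2)·8.558²·sin(360°/6) = 190.26 mm²); the cylinder at (7.5, 1.5) is absent (z outside [-1, 2.5]); the sphere at (15.5, -1.5) is not intersected at this z (|z−center|=10.100 > r=4); the r=2 cylinder at (-2, -1.5) contributes a regular 6-gon of circumradius 2 (area = (6/2)·2.000²·sin(360°/6) = 10.39 mm²); Taking the first minus the rest: starting from the cone (190.26 mm²), the r=2 cylinder at (-2, -1.5) lies wholly inside it (removes its full 10.39 mm² and its 12.00 mm outline becomes a hole wall) — area = 179.87 mm²; the 13×23 cube at (0, 5) contributes its full rectangle (area 299.00 mm²); Subtracting the remaining from the first: starting from that combined region (179.87 mm²), the 13×23 cube at (0, 5) partially overlaps it — only the 11.99 mm² overlap (of its 299.00 mm²) is removed, clipping the outline — area = 167.87 mm². So its area = 167.87 mm². Layer 40 (z = 6): the cone (r1=12→r2=3.5) has section circumradius 9.450 here — a regular 6-gon (area = (6/2)·9.450²·sin(360°/6) = 232.01 mm²); the cylinder at (7.5, 1.5) is absent (z outside [-1, 2.5]); the sphere at (15.5, -1.5) is absent (|z−center|=8.000 > r=4); the cylinder at (-2, -1.5): section is a regular 6-gon, circumradius r=2 (area = (6/2)·2.000²·sin(360°/6) = 10.39 mm²); After the difference (first − rest): starting from the cone (232.01 mm²), the r=2 cylinder at (-2, -1.5) lies wholly inside it (removes its full 10.39 mm² and its 12.00 mm outline becomes a hole wall) — area = 221.62 mm²; the cube at (0, 5) (footprint 13×23) is included at this height (area 299.00 mm²); After the difference (first − rest): starting from that combined region (221.62 mm²), the 13×23 cube at (0, 5) partially overlaps it — only the 17.97 mm² overlap (of its 299.00 mm²) is removed, clipping the outline — area = 203.65 mm². So its area = 203.65 mm². Layer 40 is larger (203.65 vs 167.87 mm²).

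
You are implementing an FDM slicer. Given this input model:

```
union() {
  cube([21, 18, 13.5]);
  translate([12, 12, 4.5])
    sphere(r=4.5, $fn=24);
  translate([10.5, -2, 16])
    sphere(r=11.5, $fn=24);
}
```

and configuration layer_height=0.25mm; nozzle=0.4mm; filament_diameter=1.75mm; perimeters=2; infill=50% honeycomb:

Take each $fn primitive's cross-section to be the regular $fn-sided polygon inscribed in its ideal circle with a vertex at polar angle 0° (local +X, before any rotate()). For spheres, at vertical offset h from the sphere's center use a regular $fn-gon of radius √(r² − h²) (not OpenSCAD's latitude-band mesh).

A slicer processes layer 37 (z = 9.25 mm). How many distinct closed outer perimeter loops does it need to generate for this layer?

At z = 9.25 mm: the cube is present — its section is the full 21×18 rectangle; the sphere at (12, 12) is absent (|z−center|=4.750 > r=4.5); the r=11.5 sphere at (10.5, -2) slices to a regular 24-gon of circumradius 9.311 (√(r²−h²) with h=6.75 from center); Taking the union: the regions partially overlap (shared area 97.90 mm²), so overlapping operands fuse into one piece — 1 connected region. The result has 1 disconnected region.

1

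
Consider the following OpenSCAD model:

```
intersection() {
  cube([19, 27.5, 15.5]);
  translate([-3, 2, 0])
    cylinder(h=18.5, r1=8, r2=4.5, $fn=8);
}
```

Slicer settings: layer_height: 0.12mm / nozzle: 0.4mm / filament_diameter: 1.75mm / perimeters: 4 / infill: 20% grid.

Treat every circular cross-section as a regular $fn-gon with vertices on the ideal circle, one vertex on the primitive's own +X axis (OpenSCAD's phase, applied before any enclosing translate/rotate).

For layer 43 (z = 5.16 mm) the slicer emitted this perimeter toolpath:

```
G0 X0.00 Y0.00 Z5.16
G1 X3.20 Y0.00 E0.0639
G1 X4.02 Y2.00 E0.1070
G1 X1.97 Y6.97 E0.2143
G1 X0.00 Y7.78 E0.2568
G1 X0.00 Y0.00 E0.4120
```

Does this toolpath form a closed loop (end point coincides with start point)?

Start point (G0): (0.00, 0.00). End point (last G1): the path returns to the start — closed.

yes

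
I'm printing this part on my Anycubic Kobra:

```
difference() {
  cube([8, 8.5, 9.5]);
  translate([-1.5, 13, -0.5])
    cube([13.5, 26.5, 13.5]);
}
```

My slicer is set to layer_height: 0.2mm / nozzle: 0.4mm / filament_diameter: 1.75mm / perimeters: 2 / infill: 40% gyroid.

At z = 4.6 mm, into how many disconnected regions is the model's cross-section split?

1

At z = 4.6 mm: the cube (footprint 8×8.5) is included at this height; the 13.5×26.5 cube at (-1.5, 13) contributes its full rectangle; After the difference (first − rest): starting from the 8×8.5 cube, the 13.5×26.5 cube at (-1.5, 13) misses the remaining region (no effect) — 1 connected region. The result has 1 disconnected region.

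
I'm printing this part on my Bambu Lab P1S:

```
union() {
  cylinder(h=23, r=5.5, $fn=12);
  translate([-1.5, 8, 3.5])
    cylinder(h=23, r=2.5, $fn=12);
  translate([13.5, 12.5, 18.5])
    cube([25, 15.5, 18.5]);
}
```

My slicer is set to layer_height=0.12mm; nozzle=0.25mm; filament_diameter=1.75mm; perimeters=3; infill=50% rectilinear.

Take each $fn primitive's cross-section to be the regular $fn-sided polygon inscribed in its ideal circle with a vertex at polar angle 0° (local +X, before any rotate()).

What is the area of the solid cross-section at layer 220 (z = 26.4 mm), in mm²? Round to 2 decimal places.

At z = 26.4 mm: the cylinder is not intersected at this z (z outside [0, 23]); the r=2.5 cylinder at (-1.5, 8) gives a regular 12-gon of circumradius 2.5 (constant along its height) (area = (12/2)·2.500²·sin(360°/12) = 18.75 mm²); the cube at (13.5, 12.5) (footprint 25×15.5) is included at this height (area 387.50 mm²); Taking the union: the 2 present regions are separate (no shared area or edge), so areas and boundary lengths simply add and each stays a separate island — area = 406.25 mm². Overall, the cross-section has 2 separate islands. Net area = 406.25 mm².

406.25 mm²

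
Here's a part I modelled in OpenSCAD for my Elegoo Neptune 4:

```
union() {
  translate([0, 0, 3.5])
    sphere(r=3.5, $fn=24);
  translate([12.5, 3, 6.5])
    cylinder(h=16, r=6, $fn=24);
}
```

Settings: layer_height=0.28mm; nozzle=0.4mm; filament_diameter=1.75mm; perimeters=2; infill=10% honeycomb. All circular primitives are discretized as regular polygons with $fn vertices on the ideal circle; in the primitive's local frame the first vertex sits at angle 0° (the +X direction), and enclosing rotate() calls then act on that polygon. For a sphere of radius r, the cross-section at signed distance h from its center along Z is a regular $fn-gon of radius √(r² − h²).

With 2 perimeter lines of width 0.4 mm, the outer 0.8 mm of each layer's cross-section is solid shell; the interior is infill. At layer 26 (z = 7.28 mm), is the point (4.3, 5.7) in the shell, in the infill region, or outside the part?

outside

At z = 7.28 mm: the sphere is not intersected at this z (|z−center|=3.780 > r=3.5); the r=6 cylinder at (12.5, 3) contributes a regular 24-gon of circumradius 6; Merging all regions: only the r=6 cylinder at (12.5, 3) is present, so the union is just that shape — 1 connected region. Overall, the cross-section is a single solid region. The nearest boundary edge runs (7.30, 6.00)→(6.70, 4.55); distance from the point to it = 2.66 mm. The point is not inside any of the regions above, so it lies outside the cross-section (2.66 mm from the nearest boundary).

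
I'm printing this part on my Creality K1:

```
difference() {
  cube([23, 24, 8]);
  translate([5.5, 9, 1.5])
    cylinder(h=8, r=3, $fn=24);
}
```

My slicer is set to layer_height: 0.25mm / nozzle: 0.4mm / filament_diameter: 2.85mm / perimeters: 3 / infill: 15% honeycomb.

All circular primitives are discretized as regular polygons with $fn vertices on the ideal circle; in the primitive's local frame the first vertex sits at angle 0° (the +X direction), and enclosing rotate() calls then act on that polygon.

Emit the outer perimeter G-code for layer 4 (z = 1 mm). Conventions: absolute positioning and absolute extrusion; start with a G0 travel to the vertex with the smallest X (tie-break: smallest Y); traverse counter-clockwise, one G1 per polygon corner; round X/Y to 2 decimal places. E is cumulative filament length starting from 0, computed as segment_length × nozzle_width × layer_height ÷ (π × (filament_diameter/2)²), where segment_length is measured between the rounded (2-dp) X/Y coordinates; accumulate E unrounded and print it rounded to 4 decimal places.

G0 X0.00 Y0.00 Z1.00
G1 X23.00 Y0.00 E0.3605
G1 X23.00 Y24.00 E0.7367
G1 X0.00 Y24.00 E1.0973
G1 X0.00 Y0.00 E1.4735

At z = 1 mm: the cube (footprint 23×24) is included at this height; the cylinder at (5.5, 9) is not intersected at this z (z outside [1.5, 9.5]); Subtracting the remaining from the first: none of the subtracted shapes is present at this height, so the 23×24 cube is unchanged — 1 connected region. The outline is a single polygon with 4 vertices. Extrusion per mm of travel: 0.4 × 0.25 / (π × 1.425²) = 0.015675. Accumulating E over each segment gives final E = 1.4735.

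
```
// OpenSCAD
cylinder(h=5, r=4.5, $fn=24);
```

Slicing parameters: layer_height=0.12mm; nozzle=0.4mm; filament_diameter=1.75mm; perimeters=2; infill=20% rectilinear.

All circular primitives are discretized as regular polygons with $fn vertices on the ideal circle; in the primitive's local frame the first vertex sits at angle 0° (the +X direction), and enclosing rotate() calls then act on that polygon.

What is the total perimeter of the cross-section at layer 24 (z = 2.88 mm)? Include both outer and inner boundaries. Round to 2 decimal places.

At z = 2.88 mm: the r=4.5 cylinder gives a regular 24-gon of circumradius 4.5 (constant along its height) (perimeter = 2·24·4.500·sin(180°/24) = 28.19 mm). Overall, the cross-section is a single solid region. Total boundary length (outer) = 28.19 mm.

28.19 mm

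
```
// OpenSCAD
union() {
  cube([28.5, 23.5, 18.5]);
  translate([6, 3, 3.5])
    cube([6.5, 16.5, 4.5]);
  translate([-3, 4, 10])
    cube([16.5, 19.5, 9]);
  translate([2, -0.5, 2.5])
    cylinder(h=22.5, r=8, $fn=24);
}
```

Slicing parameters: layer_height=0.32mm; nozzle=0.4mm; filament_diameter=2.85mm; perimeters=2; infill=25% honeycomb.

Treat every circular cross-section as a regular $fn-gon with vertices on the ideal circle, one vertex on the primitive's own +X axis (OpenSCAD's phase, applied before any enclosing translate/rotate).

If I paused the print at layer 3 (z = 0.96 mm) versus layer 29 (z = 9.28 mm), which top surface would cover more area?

Layer 3 (z = 0.96): the cube (footprint 28.5×23.5) is included at this height (area 669.75 mm²); the cube at (6, 3) does not reach this height (z outside [3.5, 8]); the cube at (-3, 4) is not intersected at this z (z outside [10, 19]); the cylinder at (2, -0.5) is not intersected at this z (z outside [2.5, 25]); Merging all regions: only the 28.5×23.5 cube is present, so the union is just that shape — area = 669.75 mm². So its area = 669.75 mm². Layer 29 (z = 9.28): the cube is present — its section is the full 28.5×23.5 rectangle (area 669.75 mm²); the cube at (6, 3) is absent (z outside [3.5, 8]); the cube at (-3, 4) is absent (z outside [10, 19]); the r=8 cylinder at (2, -0.5) gives a regular 24-gon of circumradius 8 (constant along its height) (area = (24/2)·8.000²·sin(360°/24) = 198.77 mm²); Taking the union: the regions partially overlap — summed areas 868.52 mm² minus the doubly-counted overlap 60.45 mm² gives 808.08 mm² — area = 808.08 mm². So its area = 808.08 mm². Layer 29 is larger (808.08 vs 669.75 mm²).

layer 29 (z = 9.28 mm)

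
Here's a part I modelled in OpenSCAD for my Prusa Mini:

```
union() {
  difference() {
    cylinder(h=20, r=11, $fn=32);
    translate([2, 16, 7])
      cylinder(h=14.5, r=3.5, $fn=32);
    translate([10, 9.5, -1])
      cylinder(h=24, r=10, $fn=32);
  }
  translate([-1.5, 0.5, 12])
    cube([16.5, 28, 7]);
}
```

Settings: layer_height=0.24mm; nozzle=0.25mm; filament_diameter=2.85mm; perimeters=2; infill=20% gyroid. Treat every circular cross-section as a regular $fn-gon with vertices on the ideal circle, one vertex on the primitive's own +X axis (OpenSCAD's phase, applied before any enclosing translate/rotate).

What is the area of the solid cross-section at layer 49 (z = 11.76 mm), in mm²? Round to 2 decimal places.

299.90 mm²

At z = 11.76 mm: the r=11 cylinder gives a regular 32-gon of circumradius 11 (constant along its height) (area = (32/2)·11.000²·sin(360°/32) = 377.69 mm²); the cylinder at (2, 16): section is a regular 32-gon, circumradius r=3.5 (area = (32/2)·3.500²·sin(360°/32) = 38.24 mm²); the cylinder at (10, 9.5): section is a regular 32-gon, circumradius r=10 (area = (32/2)·10.000²·sin(360°/32) = 312.14 mm²); Subtracting the remaining from the first: starting from the r=11 cylinder (377.69 mm²), the r=3.5 cylinder at (2, 16) misses the remaining region (no effect); the r=10 cylinder at (10, 9.5) partially overlaps it — only the 77.79 mm² overlap (of its 312.14 mm²) is removed, clipping the outline — area = 299.90 mm²; the cube at (-1.5, 0.5) is not intersected at this z (z outside [12, 19]); Merging all regions: only the result so far is present, so the union is just that shape — area = 299.90 mm². Overall, the cross-section is a single solid region. Net area = 299.90 mm².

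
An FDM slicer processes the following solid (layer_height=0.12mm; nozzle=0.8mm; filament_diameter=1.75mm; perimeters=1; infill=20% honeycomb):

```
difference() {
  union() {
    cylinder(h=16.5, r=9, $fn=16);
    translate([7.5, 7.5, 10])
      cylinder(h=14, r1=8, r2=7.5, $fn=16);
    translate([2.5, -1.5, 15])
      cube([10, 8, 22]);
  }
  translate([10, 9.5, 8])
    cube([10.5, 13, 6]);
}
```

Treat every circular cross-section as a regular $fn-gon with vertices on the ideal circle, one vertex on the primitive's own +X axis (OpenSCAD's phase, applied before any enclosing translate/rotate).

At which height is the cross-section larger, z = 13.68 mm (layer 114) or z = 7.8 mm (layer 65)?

Layer 114 (z = 13.68): the r=9 cylinder contributes a regular 16-gon of circumradius 9 (area = (16/2)·9.000²·sin(360°/16) = 247.98 mm²); the cone at (7.5, 7.5) contributes a regular 16-gon of circumradius 7.869 (interpolated between r1=8 and r2=7.5 at t=0.263) (area = (16/2)·7.869²·sin(360°/16) = 189.55 mm²); the cube at (2.5, -1.5) is not intersected at this z (z outside [15, 37]); Merging all regions: the regions partially overlap — summed areas 437.53 mm² minus the doubly-counted overlap 53.79 mm² gives 383.74 mm² — area = 383.74 mm²; the cube at (10, 9.5) (footprint 10.5×13) is included at this height (area 136.50 mm²); Subtracting the remaining from the first: starting from that combined region (383.74 mm²), the 10.5×13 cube at (10, 9.5) partially overlaps it — only the 18.00 mm² overlap (of its 136.50 mm²) is removed, clipping the outline — area = 365.74 mm². So its area = 365.74 mm². Layer 65 (z = 7.8): the cylinder: section is a regular 16-gon, circumradius r=9 (area = (16/2)·9.000²·sin(360°/16) = 247.98 mm²); the cone at (7.5, 7.5) is not intersected at this z (z outside [10, 24]); the cube at (2.5, -1.5) is not intersected at this z (z outside [15, 37]); Combining (union): only the r=9 cylinder is present, so the union is just that shape — area = 247.98 mm²; the cube at (10, 9.5) does not reach this height (z outside [8, 14]); Taking the first minus the rest: none of the subtracted shapes is present at this height, so the result so far is unchanged — area = 247.98 mm². So its area = 247.98 mm². Layer 114 is larger (365.74 vs 247.98 mm²).

layer 114 (z = 13.68 mm)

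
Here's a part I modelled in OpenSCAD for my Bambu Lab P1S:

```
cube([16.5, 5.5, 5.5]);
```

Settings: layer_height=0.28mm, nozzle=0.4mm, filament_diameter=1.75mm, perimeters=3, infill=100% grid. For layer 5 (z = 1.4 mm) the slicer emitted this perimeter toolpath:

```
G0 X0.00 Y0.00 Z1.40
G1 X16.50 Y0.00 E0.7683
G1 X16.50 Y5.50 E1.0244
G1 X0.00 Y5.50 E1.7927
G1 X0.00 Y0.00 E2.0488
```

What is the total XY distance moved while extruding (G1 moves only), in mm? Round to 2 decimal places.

44.00 mm

Sum the Euclidean lengths of each G1 segment: total = 44.00 mm.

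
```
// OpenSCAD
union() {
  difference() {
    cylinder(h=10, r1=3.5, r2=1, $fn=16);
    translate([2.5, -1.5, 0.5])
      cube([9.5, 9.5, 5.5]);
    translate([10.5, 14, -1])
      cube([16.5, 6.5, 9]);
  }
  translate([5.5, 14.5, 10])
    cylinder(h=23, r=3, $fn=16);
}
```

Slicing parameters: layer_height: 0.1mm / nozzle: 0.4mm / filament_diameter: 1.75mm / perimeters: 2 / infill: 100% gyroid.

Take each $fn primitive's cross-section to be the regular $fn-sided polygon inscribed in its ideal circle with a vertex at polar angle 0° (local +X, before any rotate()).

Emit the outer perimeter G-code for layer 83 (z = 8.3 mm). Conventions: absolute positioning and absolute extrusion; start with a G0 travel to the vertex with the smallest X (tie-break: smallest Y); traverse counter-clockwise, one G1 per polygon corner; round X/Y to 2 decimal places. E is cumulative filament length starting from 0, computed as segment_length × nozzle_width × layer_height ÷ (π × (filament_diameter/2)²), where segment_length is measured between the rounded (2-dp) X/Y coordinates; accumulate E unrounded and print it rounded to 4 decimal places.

At z = 8.3 mm: the cone contributes a regular 16-gon of circumradius 1.425 (interpolated between r1=3.5 and r2=1 at t=0.830); the cube at (2.5, -1.5) does not reach this height (z outside [0.5, 6]); the cube at (10.5, 14) is not intersected at this z (z outside [-1, 8]); After the difference (first − rest): none of the subtracted shapes is present at this height, so the cone is unchanged — 1 connected region; the cylinder at (5.5, 14.5) does not reach this height (z outside [10, 33]); Merging all regions: only that combined region is present, so the union is just that shape — 1 connected region. The outline is a single polygon with 16 vertices. Extrusion per mm of travel: 0.4 × 0.1 / (π × 0.875²) = 0.016630. Accumulating E over each segment gives final E = 0.1482.

G0 X-1.42 Y0.00 Z8.30
G1 X-1.32 Y-0.55 E0.0093
G1 X-1.01 Y-1.01 E0.0185
G1 X-0.55 Y-1.32 E0.0277
G1 X0.00 Y-1.42 E0.0370
G1 X0.55 Y-1.32 E0.0463
G1 X1.01 Y-1.01 E0.0556
G1 X1.32 Y-0.55 E0.0648
G1 X1.42 Y0.00 E0.0741
G1 X1.32 Y0.55 E0.0834
G1 X1.01 Y1.01 E0.0926
G1 X0.55 Y1.32 E0.1018
G1 X0.00 Y1.42 E0.1111
G1 X-0.55 Y1.32 E0.1204
G1 X-1.01 Y1.01 E0.1296
G1 X-1.32 Y0.55 E0.1389
G1 X-1.42 Y0.00 E0.1482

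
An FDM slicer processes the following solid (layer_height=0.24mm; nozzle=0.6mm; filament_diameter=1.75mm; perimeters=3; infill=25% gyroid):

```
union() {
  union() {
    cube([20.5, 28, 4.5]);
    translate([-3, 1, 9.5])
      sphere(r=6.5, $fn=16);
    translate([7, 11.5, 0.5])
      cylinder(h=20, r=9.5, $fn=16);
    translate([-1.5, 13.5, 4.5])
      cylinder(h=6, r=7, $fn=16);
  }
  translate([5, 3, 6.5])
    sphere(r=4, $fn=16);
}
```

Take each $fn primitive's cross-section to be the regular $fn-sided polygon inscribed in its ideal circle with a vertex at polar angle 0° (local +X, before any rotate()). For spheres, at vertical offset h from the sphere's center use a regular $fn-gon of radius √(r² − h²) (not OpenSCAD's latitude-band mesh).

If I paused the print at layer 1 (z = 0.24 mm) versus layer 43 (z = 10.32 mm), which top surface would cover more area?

layer 1 (z = 0.24 mm)

Layer 1 (z = 0.24): the cube is present — its section is the full 20.5×28 rectangle (area 574.00 mm²); the sphere at (-3, 1) is not intersected at this z (|z−center|=9.260 > r=6.5); the cylinder at (7, 11.5) is not intersected at this z (z outside [0.5, 20.5]); the cylinder at (-1.5, 13.5) does not reach this height (z outside [4.5, 10.5]); Taking the union: only the 20.5×28 cube is present, so the union is just that shape — area = 574.00 mm²; the sphere at (5, 3) is not intersected at this z (|z−center|=6.260 > r=4); Combining (union): only the result so far is present, so the union is just that shape — area = 574.00 mm². So its area = 574.00 mm². Layer 43 (z = 10.32): the cube does not reach this height (z outside [0, 4.5]); the r=6.5 sphere at (-3, 1) slices to a regular 16-gon of circumradius 6.448 (√(r²−h²) with h=0.82 from center) (area = (16/2)·6.448²·sin(360°/16) = 127.29 mm²); the cylinder at (7, 11.5): section is a regular 16-gon, circumradius r=9.5 (area = (16/2)·9.500²·sin(360°/16) = 276.30 mm²); the r=7 cylinder at (-1.5, 13.5) gives a regular 16-gon of circumradius 7 (constant along its height) (area = (16/2)·7.000²·sin(360°/16) = 150.01 mm²); Combining (union): the regions partially overlap — summed areas 553.60 mm² minus the doubly-counted overlap 78.19 mm² gives 475.41 mm² — area = 475.41 mm²; the r=4 sphere at (5, 3) contributes a regular 16-gon of circumradius √(4²−3.82²) = 1.186 (area = (16/2)·1.186²·sin(360°/16) = 4.31 mm²); Taking the union: the regions partially overlap — summed areas 479.72 mm² minus the doubly-counted overlap 3.48 mm² gives 476.24 mm² — area = 476.24 mm². So its area = 476.24 mm². Layer 1 is larger (574.00 vs 476.24 mm²).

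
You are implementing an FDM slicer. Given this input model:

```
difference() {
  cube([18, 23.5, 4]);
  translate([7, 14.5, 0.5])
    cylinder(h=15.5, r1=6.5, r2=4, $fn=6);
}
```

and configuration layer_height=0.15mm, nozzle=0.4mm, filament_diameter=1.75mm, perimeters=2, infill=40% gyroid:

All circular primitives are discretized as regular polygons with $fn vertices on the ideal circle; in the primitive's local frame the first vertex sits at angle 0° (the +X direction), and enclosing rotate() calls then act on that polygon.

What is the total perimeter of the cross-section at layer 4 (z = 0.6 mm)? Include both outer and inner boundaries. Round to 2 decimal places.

121.90 mm

At z = 0.6 mm: the cube (footprint 18×23.5) is included at this height (perimeter 83.00 mm); the cone at (7, 14.5) (r1=6.5→r2=4) has section circumradius 6.484 here — a regular 6-gon (perimeter = 2·6·6.484·sin(180°/6) = 38.90 mm); Subtracting the remaining from the first: starting from the 18×23.5 cube, the cone at (7, 14.5) lies wholly inside it (removes its full 109.22 mm² and its 38.90 mm outline becomes a hole wall) — boundary (outer + 1 inner loop) = 121.90 mm. Overall, the cross-section is one region with 1 hole. Total boundary length (outer + inner) = 121.90 mm.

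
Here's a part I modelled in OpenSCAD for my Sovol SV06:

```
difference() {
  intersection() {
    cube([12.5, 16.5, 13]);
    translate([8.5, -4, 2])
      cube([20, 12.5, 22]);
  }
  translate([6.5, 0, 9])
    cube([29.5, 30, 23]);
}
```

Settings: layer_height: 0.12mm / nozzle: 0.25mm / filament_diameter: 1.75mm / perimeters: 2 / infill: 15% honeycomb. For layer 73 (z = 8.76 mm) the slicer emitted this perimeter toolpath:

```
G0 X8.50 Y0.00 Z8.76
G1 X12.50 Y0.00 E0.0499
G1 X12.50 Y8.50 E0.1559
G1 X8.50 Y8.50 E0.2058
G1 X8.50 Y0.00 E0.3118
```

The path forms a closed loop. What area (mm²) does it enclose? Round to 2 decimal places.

34.00 mm²

Apply the shoelace formula to the sequence of (X, Y) vertices; enclosed area = 34.00 mm².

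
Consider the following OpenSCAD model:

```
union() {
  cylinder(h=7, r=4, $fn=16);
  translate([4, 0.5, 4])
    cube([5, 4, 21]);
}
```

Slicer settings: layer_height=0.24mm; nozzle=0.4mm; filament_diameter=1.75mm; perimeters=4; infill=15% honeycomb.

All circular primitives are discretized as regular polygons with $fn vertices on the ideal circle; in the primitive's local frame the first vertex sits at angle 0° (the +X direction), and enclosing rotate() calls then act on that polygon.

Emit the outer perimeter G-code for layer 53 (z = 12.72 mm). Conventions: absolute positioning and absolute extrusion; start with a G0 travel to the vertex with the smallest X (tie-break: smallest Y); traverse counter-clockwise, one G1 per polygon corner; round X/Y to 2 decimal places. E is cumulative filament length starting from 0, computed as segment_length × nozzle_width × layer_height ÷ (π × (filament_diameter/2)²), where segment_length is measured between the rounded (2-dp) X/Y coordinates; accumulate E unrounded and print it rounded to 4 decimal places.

At z = 12.72 mm: the cylinder is not intersected at this z (z outside [0, 7]); the cube at (4, 0.5) (footprint 5×4) is included at this height; Taking the union: only the 5×4 cube at (4, 0.5) is present, so the union is just that shape — 1 connected region. The outline is a single polygon with 4 vertices. Extrusion per mm of travel: 0.4 × 0.24 / (π × 0.875²) = 0.039912. Accumulating E over each segment gives final E = 0.7184.

G0 X4.00 Y0.50 Z12.72
G1 X9.00 Y0.50 E0.1996
G1 X9.00 Y4.50 E0.3592
G1 X4.00 Y4.50 E0.5588
G1 X4.00 Y0.50 E0.7184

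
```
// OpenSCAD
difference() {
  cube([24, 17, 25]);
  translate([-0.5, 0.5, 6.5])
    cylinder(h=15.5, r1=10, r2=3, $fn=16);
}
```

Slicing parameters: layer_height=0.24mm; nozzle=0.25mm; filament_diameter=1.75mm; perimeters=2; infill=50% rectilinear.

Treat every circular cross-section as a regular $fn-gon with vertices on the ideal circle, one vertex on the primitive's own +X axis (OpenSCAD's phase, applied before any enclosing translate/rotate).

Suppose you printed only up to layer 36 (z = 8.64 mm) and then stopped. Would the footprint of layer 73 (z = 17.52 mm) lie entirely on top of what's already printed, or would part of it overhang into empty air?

part overhangs

Compare the two slices. At z = 8.64: the cube (footprint 24×17) is included at this height (area 408.00 mm²); the cone at (-0.5, 0.5) (r1=10→r2=3) has section circumradius 9.034 here — a regular 16-gon (area = (16/2)·9.034²·sin(360°/16) = 249.83 mm²); After the difference (first − rest): starting from the 24×17 cube (408.00 mm²), the cone at (-0.5, 0.5) partially overlaps it — only the 62.21 mm² overlap (of its 249.83 mm²) is removed, clipping the outline — area = 345.79 mm². At z = 17.52: the cube (footprint 24×17) is included at this height (area 408.00 mm²); the cone at (-0.5, 0.5): at t=0.711 of its height the radius interpolates to r₁+(r₂−r₁)t = 5.023, giving a regular 16-gon of that circumradius (area = (16/2)·5.023²·sin(360°/16) = 77.25 mm²); Taking the first minus the rest: starting from the 24×17 cube (408.00 mm²), the cone at (-0.5, 0.5) partially overlaps it — only the 19.06 mm² overlap (of its 77.25 mm²) is removed, clipping the outline — area = 388.94 mm². Checking containment: at z = 17.52 the cross-section extends beyond the z = 8.64 cross-section by about 43.15 mm².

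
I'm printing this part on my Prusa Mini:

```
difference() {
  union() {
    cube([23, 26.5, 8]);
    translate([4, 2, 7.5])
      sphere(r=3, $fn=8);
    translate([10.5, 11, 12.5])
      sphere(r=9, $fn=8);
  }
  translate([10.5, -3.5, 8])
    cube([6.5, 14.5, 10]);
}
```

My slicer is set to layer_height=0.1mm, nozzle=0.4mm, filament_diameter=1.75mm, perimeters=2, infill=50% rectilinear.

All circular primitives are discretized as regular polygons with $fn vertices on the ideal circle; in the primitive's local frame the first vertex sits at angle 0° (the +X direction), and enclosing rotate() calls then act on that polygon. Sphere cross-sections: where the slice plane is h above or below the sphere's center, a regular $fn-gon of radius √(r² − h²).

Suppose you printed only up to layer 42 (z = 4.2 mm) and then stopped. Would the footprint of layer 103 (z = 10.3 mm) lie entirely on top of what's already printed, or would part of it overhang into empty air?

entirely on top

Compare the two slices. At z = 4.2: the 23×26.5 cube contributes its full rectangle (area 609.50 mm²); the sphere at (4, 2) does not reach this height (|z−center|=3.300 > r=3); the r=9 sphere at (10.5, 11) slices to a regular 8-gon of circumradius 3.480 (√(r²−h²) with h=8.3 from center) (area = (8/2)·3.480²·sin(360°/8) = 34.25 mm²); Merging all regions: the r=9 sphere at (10.5, 11) lies entirely inside the 23×26.5 cube, so the union is just the 23×26.5 cube — area = 609.50 mm²; the cube at (10.5, -3.5) is absent (z outside [8, 18]); Subtracting the remaining from the first: none of the subtracted shapes is present at this height, so that combined region is unchanged — area = 609.50 mm². At z = 10.3: the cube is not intersected at this z (z outside [0, 8]); the sphere at (4, 2): section is a regular 8-gon, circumradius = √(r²−h²) = √(3²−2.8²) = 1.077 (area = (8/2)·1.077²·sin(360°/8) = 3.28 mm²); the r=9 sphere at (10.5, 11) slices to a regular 8-gon of circumradius 8.727 (√(r²−h²) with h=2.2 from center) (area = (8/2)·8.727²·sin(360°/8) = 215.41 mm²); Merging all regions: the 2 present regions are separate (no shared area or edge), so areas and boundary lengths simply add and each stays a separate island — area = 218.69 mm²; the cube at (10.5, -3.5) (footprint 6.5×14.5) is included at this height (area 94.25 mm²); After the difference (first − rest): starting from the result so far (218.69 mm²), the 6.5×14.5 cube at (10.5, -3.5) partially overlaps it — only the 47.87 mm² overlap (of its 94.25 mm²) is removed, clipping the outline — area = 170.83 mm². Checking containment: the cross-section at z = 10.3 is a subset of the cross-section at z = 4.2.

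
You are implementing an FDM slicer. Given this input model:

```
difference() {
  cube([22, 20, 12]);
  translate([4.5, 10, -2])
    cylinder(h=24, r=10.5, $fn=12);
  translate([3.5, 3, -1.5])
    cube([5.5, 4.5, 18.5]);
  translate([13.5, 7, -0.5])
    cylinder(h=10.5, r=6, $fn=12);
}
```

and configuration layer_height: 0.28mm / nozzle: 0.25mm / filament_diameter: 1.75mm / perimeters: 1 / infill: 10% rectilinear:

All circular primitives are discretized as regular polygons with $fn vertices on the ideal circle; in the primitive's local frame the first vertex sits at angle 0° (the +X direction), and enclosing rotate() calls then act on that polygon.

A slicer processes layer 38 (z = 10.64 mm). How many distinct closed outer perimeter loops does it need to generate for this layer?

3

At z = 10.64 mm: the cube is present — its section is the full 22×20 rectangle; the cylinder at (4.5, 10): section is a regular 12-gon, circumradius r=10.5; the cube at (3.5, 3) (footprint 5.5×4.5) is included at this height; the cylinder at (13.5, 7) is absent (z outside [-0.5, 10]); Subtracting the remaining from the first: starting from the 22×20 cube, the r=10.5 cylinder at (4.5, 10) partially overlaps it — only the 252.58 mm² overlap (of its 330.75 mm²) is removed, clipping the outline; the 5.5×4.5 cube at (3.5, 3) misses the remaining region (no effect) — 3 connected regions. The result has 3 disconnected regions.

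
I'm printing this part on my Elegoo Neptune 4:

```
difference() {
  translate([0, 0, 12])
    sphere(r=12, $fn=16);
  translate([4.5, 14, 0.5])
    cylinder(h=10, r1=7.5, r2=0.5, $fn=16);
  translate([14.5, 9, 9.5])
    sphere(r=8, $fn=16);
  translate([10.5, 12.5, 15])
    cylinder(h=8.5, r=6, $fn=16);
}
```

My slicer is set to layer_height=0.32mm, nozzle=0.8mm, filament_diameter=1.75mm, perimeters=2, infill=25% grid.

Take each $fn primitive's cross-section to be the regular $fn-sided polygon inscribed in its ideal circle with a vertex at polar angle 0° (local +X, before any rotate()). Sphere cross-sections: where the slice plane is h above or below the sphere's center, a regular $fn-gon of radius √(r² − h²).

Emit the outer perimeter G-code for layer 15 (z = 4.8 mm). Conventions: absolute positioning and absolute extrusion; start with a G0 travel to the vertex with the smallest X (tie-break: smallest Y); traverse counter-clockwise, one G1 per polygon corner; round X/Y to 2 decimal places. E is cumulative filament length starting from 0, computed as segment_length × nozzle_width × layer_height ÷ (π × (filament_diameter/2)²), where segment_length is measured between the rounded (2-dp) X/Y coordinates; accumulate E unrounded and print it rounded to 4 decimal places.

At z = 4.8 mm: the sphere: section is a regular 16-gon, circumradius = √(r²−h²) = √(12²−7.2²) = 9.600; the cone at (4.5, 14): at t=0.430 of its height the radius interpolates to r₁+(r₂−r₁)t = 4.490, giving a regular 16-gon of that circumradius; the r=8 sphere at (14.5, 9) contributes a regular 16-gon of circumradius √(8²−4.7²) = 6.474; the cylinder at (10.5, 12.5) does not reach this height (z outside [15, 23.5]); After the difference (first − rest): starting from the r=12 sphere, the cone at (4.5, 14) misses the remaining region (no effect); the r=8 sphere at (14.5, 9) misses the remaining region (no effect) — 1 connected region. The outline is a single polygon with 16 vertices. Extrusion per mm of travel: 0.8 × 0.32 / (π × 0.875²) = 0.106432. Accumulating E over each segment gives final E = 6.3789.

G0 X-9.60 Y0.00 Z4.80
G1 X-8.87 Y-3.67 E0.3983
G1 X-6.79 Y-6.79 E0.7974
G1 X-3.67 Y-8.87 E1.1965
G1 X0.00 Y-9.60 E1.5947
G1 X3.67 Y-8.87 E1.9930
G1 X6.79 Y-6.79 E2.3921
G1 X8.87 Y-3.67 E2.7912
G1 X9.60 Y0.00 E3.1894
G1 X8.87 Y3.67 E3.5877
G1 X6.79 Y6.79 E3.9868
G1 X3.67 Y8.87 E4.3859
G1 X0.00 Y9.60 E4.7841
G1 X-3.67 Y8.87 E5.1824
G1 X-6.79 Y6.79 E5.5815
G1 X-8.87 Y3.67 E5.9806
G1 X-9.60 Y0.00 E6.3789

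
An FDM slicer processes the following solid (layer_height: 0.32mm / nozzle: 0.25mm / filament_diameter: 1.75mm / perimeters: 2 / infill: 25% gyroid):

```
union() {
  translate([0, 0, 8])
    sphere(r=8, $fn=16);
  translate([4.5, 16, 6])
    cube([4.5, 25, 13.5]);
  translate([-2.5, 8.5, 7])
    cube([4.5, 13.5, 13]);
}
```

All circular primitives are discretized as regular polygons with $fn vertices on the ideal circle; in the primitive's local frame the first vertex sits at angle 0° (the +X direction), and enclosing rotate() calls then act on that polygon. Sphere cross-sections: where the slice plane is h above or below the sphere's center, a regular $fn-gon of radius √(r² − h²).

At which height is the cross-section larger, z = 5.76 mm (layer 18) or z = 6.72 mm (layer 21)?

Layer 18 (z = 5.76): the r=8 sphere contributes a regular 16-gon of circumradius √(8²−2.24²) = 7.680 (area = (16/2)·7.680²·sin(360°/16) = 180.57 mm²); the cube at (4.5, 16) does not reach this height (z outside [6, 19.5]); the cube at (-2.5, 8.5) is not intersected at this z (z outside [7, 20]); Taking the union: only the r=8 sphere is present, so the union is just that shape — area = 180.57 mm². So its area = 180.57 mm². Layer 21 (z = 6.72): the sphere: section is a regular 16-gon, circumradius = √(r²−h²) = √(8²−1.28²) = 7.897 (area = (16/2)·7.897²·sin(360°/16) = 190.92 mm²); the cube at (4.5, 16) (footprint 4.5×25) is included at this height (area 112.50 mm²); the cube at (-2.5, 8.5) is absent (z outside [7, 20]); Combining (union): the 2 present regions are separate (no shared area or edge), so areas and boundary lengths simply add and each stays a separate island — area = 303.42 mm². So its area = 303.42 mm². Layer 21 is larger (303.42 vs 180.57 mm²).

layer 21 (z = 6.72 mm)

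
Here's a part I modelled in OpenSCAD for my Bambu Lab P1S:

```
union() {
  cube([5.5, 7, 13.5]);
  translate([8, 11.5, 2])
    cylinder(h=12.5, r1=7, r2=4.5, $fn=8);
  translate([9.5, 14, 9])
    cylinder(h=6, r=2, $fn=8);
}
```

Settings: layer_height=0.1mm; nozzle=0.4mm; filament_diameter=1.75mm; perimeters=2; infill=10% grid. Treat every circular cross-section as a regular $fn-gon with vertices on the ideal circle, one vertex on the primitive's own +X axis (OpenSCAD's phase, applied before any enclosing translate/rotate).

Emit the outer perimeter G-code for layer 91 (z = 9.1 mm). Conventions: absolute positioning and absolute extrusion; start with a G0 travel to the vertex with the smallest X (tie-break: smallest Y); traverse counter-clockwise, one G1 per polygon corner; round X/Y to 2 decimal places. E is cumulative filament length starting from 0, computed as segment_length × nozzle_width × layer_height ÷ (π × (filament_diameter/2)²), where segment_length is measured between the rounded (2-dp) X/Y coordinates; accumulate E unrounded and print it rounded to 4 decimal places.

G0 X0.00 Y0.00 Z9.10
G1 X5.50 Y0.00 E0.0915
G1 X5.50 Y6.96 E0.2072
G1 X8.00 Y5.92 E0.2522
G1 X11.95 Y7.55 E0.3233
G1 X13.58 Y11.50 E0.3944
G1 X11.95 Y15.45 E0.4654
G1 X8.00 Y17.08 E0.5365
G1 X4.05 Y15.45 E0.6075
G1 X2.42 Y11.50 E0.6786
G1 X4.05 Y7.55 E0.7497
G1 X5.39 Y7.00 E0.7738
G1 X0.00 Y7.00 E0.8634
G1 X0.00 Y0.00 E0.9798

At z = 9.1 mm: the cube (footprint 5.5×7) is included at this height; the cone at (8, 11.5) contributes a regular 8-gon of circumradius 5.580 (interpolated between r1=7 and r2=4.5 at t=0.568); the r=2 cylinder at (9.5, 14) gives a regular 8-gon of circumradius 2 (constant along its height); Merging all regions: the regions partially overlap (shared area 11.32 mm²), so overlapping operands fuse into one piece — 1 connected region. The outline is a single polygon with 13 vertices. Extrusion per mm of travel: 0.4 × 0.1 / (π × 0.875²) = 0.016630. Accumulating E over each segment gives final E = 0.9798.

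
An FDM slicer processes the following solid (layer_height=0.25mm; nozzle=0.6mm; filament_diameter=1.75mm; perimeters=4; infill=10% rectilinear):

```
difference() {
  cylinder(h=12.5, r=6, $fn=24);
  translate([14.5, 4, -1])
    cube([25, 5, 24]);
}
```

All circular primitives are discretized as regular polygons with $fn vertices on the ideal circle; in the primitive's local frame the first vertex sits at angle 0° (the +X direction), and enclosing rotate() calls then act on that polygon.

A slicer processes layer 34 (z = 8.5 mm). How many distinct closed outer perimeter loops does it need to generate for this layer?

At z = 8.5 mm: the r=6 cylinder contributes a regular 24-gon of circumradius 6; the cube at (14.5, 4) (footprint 25×5) is included at this height; Subtracting the remaining from the first: starting from the r=6 cylinder, the 25×5 cube at (14.5, 4) misses the remaining region (no effect) — 1 connected region. The result has 1 disconnected region.

1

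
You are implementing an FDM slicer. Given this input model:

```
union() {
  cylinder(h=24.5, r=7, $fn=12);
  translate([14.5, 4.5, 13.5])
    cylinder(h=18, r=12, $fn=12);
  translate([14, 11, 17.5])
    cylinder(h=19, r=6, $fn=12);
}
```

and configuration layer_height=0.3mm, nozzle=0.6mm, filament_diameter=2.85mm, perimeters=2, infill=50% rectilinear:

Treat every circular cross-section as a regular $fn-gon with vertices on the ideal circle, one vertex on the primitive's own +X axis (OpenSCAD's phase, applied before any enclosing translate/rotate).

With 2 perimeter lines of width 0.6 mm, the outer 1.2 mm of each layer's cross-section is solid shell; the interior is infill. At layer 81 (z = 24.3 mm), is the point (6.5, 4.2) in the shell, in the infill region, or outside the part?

At z = 24.3 mm: the r=7 cylinder gives a regular 12-gon of circumradius 7 (constant along its height); the cylinder at (14.5, 4.5): section is a regular 12-gon, circumradius r=12; the r=6 cylinder at (14, 11) gives a regular 12-gon of circumradius 6 (constant along its height); Taking the union: the regions partially overlap (shared area 128.31 mm²), so overlapping operands fuse into one piece — 1 connected region. Overall, the cross-section is a single solid region. The nearest boundary edge runs (0.00, 7.00)→(2.96, 6.21); distance from the point to it = 4.07 mm. The point is inside the cross-section and 4.07 mm from the nearest boundary — more than the 1.2 mm shell width (2 × 0.6), so it's in the infill interior.

infill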